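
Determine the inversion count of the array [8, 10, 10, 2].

Finding inversions in [8, 10, 10, 2]:

(0, 3): arr[0]=8 > arr[3]=2
(1, 3): arr[1]=10 > arr[3]=2
(2, 3): arr[2]=10 > arr[3]=2

Total inversions: 3

The array has 3 inversion(s): (0,3), (1,3), (2,3). Each pair (i,j) satisfies i < j and arr[i] > arr[j].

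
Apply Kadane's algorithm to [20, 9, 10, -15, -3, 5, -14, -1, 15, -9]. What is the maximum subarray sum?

Using Kadane's algorithm on [20, 9, 10, -15, -3, 5, -14, -1, 15, -9]:

Scanning through the array:
Position 1 (value 9): max_ending_here = 29, max_so_far = 29
Position 2 (value 10): max_ending_here = 39, max_so_far = 39
Position 3 (value -15): max_ending_here = 24, max_so_far = 39
Position 4 (value -3): max_ending_here = 21, max_so_far = 39
Position 5 (value 5): max_ending_here = 26, max_so_far = 39
Position 6 (value -14): max_ending_here = 12, max_so_far = 39
Position 7 (value -1): max_ending_here = 11, max_so_far = 39
Position 8 (value 15): max_ending_here = 26, max_so_far = 39
Position 9 (value -9): max_ending_here = 17, max_so_far = 39

Maximum subarray: [20, 9, 10]
Maximum sum: 39

The maximum subarray is [20, 9, 10] with sum 39. This subarray runs from index 0 to index 2.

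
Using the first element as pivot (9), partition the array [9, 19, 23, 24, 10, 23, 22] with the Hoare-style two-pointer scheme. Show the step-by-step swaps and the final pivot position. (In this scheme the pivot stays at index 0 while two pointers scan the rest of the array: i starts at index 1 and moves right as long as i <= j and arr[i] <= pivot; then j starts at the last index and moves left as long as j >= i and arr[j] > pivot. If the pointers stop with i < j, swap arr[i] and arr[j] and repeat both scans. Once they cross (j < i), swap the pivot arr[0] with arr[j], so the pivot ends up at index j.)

Hoare-style two-pointer partition with pivot = 9:

Initial array: [9, 19, 23, 24, 10, 23, 22]

Pointers start at i = 1, j = 6.
i ends at 1, j ends at 0: the pointers have crossed (j < i), so scanning stops.

j = 0, so swapping arr[0] with arr[j] leaves the pivot at position 0: [9, 19, 23, 24, 10, 23, 22]
Pivot position: 0

After partitioning with pivot 9, the array becomes [9, 19, 23, 24, 10, 23, 22]. The pivot is placed at index 0. All elements to the left of the pivot are <= 9, and all elements to the right are > 9.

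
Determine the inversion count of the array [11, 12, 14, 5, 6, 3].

Finding inversions in [11, 12, 14, 5, 6, 3]:

(0, 3): arr[0]=11 > arr[3]=5
(0, 4): arr[0]=11 > arr[4]=6
(0, 5): arr[0]=11 > arr[5]=3
(1, 3): arr[1]=12 > arr[3]=5
(1, 4): arr[1]=12 > arr[4]=6
(1, 5): arr[1]=12 > arr[5]=3
(2, 3): arr[2]=14 > arr[3]=5
(2, 4): arr[2]=14 > arr[4]=6
(2, 5): arr[2]=14 > arr[5]=3
(3, 5): arr[3]=5 > arr[5]=3
(4, 5): arr[4]=6 > arr[5]=3

Total inversions: 11

The array has 11 inversion(s): (0,3), (0,4), (0,5), (1,3), (1,4), (1,5), (2,3), (2,4), (2,5), (3,5), (4,5). Each pair (i,j) satisfies i < j and arr[i] > arr[j].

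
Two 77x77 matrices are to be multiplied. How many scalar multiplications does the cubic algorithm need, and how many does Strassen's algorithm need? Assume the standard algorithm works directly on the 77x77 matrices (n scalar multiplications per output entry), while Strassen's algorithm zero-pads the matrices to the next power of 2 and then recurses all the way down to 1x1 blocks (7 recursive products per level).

Matrix multiplication for 77x77 matrices:

Strassen's algorithm requires power-of-2 dimensions. Pad 77x77 to 128x128 (next power of 2).

Standard algorithm: 77^3 = 456533 multiplications
Strassen's algorithm: 7^(log2(128)) = 7^7 = 823543 multiplications
Difference: 456533 - 823543 = -367010 (Strassen uses MORE here due to padding overhead — for small or just-over-power-of-2 n, padding can outweigh the per-level savings)

Standard: 456533 multiplications (77^3). Strassen: 823543 multiplications (7^7, after padding to 128x128). Strassen reduces 8 recursive multiplications to 7 at each level.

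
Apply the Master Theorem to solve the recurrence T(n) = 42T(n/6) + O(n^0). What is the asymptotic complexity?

Master Theorem for T(n) = 42T(n/6) + O(n^0):

a = 42, b = 6, c = 0
log_b(a) = log_6(42) = 2.0860

Case 1: c = 0 < log_6(42) = 2.0860
T(n) = O(n^(log_6 42))

For T(n) = 42T(n/6) + O(n^0): log_6(42) = 2.0860. This is Case 1 of the Master Theorem (c < log_b(a), work dominated by leaves), giving O(n^(log_6 42)).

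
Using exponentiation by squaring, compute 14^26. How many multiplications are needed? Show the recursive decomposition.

Computing 14^26 by squaring (build up from 14^1; each line after the first costs one multiplication):

14^1 = 14
14^2 = (14^1)^2 = 14^2 = 196
14^3 = 14 * 14^2 = 14 * 196 = 2744
14^6 = (14^3)^2 = 2744^2 = 7529536
14^12 = (14^6)^2 = 7529536^2 = 56693912375296
14^13 = 14 * 14^12 = 14 * 56693912375296 = 793714773254144
14^26 = (14^13)^2 = 793714773254144^2 = 629983141281877223603213172736

Result: 629983141281877223603213172736
Multiplications needed: 6 (6 lines after 14^1)

14^26 = 629983141281877223603213172736. Using exponentiation by squaring, this requires 6 multiplications. The key idea: if the exponent is even, square the half-power; if odd, multiply by the base once.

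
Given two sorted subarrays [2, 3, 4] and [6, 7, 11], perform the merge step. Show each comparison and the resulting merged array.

Merging process:

Compare 2 vs 6: take 2 from left. Merged: [2]
Compare 3 vs 6: take 3 from left. Merged: [2, 3]
Compare 4 vs 6: take 4 from left. Merged: [2, 3, 4]
Append remaining from right: [6, 7, 11]. Merged: [2, 3, 4, 6, 7, 11]

Final merged array: [2, 3, 4, 6, 7, 11]
Total comparisons: 3

The merged array is [2, 3, 4, 6, 7, 11], requiring 3 comparisons. The merge step runs in O(n) time where n is the total number of elements.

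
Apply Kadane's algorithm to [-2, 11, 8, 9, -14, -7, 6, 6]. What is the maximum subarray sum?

Using Kadane's algorithm on [-2, 11, 8, 9, -14, -7, 6, 6]:

Scanning through the array:
Position 1 (value 11): max_ending_here = 11, max_so_far = 11
Position 2 (value 8): max_ending_here = 19, max_so_far = 19
Position 3 (value 9): max_ending_here = 28, max_so_far = 28
Position 4 (value -14): max_ending_here = 14, max_so_far = 28
Position 5 (value -7): max_ending_here = 7, max_so_far = 28
Position 6 (value 6): max_ending_here = 13, max_so_far = 28
Position 7 (value 6): max_ending_here = 19, max_so_far = 28

Maximum subarray: [11, 8, 9]
Maximum sum: 28

The maximum subarray is [11, 8, 9] with sum 28. This subarray runs from index 1 to index 3.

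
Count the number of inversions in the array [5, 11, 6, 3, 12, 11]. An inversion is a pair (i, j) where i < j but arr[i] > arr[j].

Finding inversions in [5, 11, 6, 3, 12, 11]:

(0, 3): arr[0]=5 > arr[3]=3
(1, 2): arr[1]=11 > arr[2]=6
(1, 3): arr[1]=11 > arr[3]=3
(2, 3): arr[2]=6 > arr[3]=3
(4, 5): arr[4]=12 > arr[5]=11

Total inversions: 5

The array has 5 inversion(s): (0,3), (1,2), (1,3), (2,3), (4,5). Each pair (i,j) satisfies i < j and arr[i] > arr[j].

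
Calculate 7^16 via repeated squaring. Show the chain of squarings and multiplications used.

Computing 7^16 by squaring (build up from 7^1; each line after the first costs one multiplication):

7^1 = 7
7^2 = (7^1)^2 = 7^2 = 49
7^4 = (7^2)^2 = 49^2 = 2401
7^8 = (7^4)^2 = 2401^2 = 5764801
7^16 = (7^8)^2 = 5764801^2 = 33232930569601

Result: 33232930569601
Multiplications needed: 4 (4 lines after 7^1)

7^16 = 33232930569601. Using exponentiation by squaring, this requires 4 multiplications. The key idea: if the exponent is even, square the half-power; if odd, multiply by the base once.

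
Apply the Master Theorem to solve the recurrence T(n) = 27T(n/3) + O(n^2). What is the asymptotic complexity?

Master Theorem for T(n) = 27T(n/3) + O(n^2):

a = 27, b = 3, c = 2
log_b(a) = log_3(27) = 3.0000

Case 1: c = 2 < log_3(27) = 3.0000
T(n) = O(n^(log_3 27)) = O(n^3)

For T(n) = 27T(n/3) + O(n^2): log_3(27) = 3.0000. This is Case 1 of the Master Theorem (c < log_b(a), work dominated by leaves), giving O(n^3).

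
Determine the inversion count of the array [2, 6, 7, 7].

Finding inversions in [2, 6, 7, 7]:


Total inversions: 0

The array has 0 inversions. It is already sorted.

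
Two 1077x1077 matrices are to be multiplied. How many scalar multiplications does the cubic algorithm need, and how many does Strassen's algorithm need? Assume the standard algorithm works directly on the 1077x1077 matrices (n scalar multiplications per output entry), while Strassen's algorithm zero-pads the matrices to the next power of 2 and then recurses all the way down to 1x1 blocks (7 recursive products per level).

Matrix multiplication for 1077x1077 matrices:

Strassen's algorithm requires power-of-2 dimensions. Pad 1077x1077 to 2048x2048 (next power of 2).

Standard algorithm: 1077^3 = 1249243533 multiplications
Strassen's algorithm: 7^(log2(2048)) = 7^11 = 1977326743 multiplications
Difference: 1249243533 - 1977326743 = -728083210 (Strassen uses MORE here due to padding overhead — for small or just-over-power-of-2 n, padding can outweigh the per-level savings)

Standard: 1249243533 multiplications (1077^3). Strassen: 1977326743 multiplications (7^11, after padding to 2048x2048). Strassen reduces 8 recursive multiplications to 7 at each level.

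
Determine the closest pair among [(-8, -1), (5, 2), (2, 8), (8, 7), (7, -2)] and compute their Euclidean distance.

Computing all pairwise distances among 5 points:

d((-8, -1), (5, 2)) = 13.3417
d((-8, -1), (2, 8)) = 13.4536
d((-8, -1), (8, 7)) = 17.8885
d((-8, -1), (7, -2)) = 15.0333
d((5, 2), (2, 8)) = 6.7082
d((5, 2), (8, 7)) = 5.831
d((5, 2), (7, -2)) = 4.4721 <-- minimum
d((2, 8), (8, 7)) = 6.0828
d((2, 8), (7, -2)) = 11.1803
d((8, 7), (7, -2)) = 9.0554

Closest pair: (5, 2) and (7, -2) with distance 4.4721

The closest pair is (5, 2) and (7, -2) with Euclidean distance 4.4721. For 5 points, brute-force pairwise comparison is shown above. For large n, the divide-and-conquer algorithm (sort by x, recurse on halves, check the dividing strip) achieves O(n log n).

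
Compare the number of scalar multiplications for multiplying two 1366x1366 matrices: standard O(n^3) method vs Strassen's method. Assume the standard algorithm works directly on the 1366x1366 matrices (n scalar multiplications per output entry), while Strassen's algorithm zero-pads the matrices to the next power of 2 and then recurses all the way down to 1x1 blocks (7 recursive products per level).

Matrix multiplication for 1366x1366 matrices:

Strassen's algorithm requires power-of-2 dimensions. Pad 1366x1366 to 2048x2048 (next power of 2).

Standard algorithm: 1366^3 = 2548895896 multiplications
Strassen's algorithm: 7^(log2(2048)) = 7^11 = 1977326743 multiplications
Savings: 2548895896 - 1977326743 = 571569153 multiplications

Standard: 2548895896 multiplications (1366^3). Strassen: 1977326743 multiplications (7^11, after padding to 2048x2048). Strassen reduces 8 recursive multiplications to 7 at each level.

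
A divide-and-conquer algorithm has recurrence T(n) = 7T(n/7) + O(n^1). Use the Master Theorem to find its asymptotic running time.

Master Theorem for T(n) = 7T(n/7) + O(n^1):

a = 7, b = 7, c = 1
log_b(a) = log_7(7) = 1.0000

Case 2: c = 1 = log_7(7) = 1.0000
T(n) = O(n^1 log n) = O(n log n)

For T(n) = 7T(n/7) + O(n^1): log_7(7) = 1.0000. This is Case 2 of the Master Theorem (c = log_b(a), equal work at all levels), giving O(n log n).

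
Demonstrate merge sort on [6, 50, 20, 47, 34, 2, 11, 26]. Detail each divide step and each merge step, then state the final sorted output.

Merge sort trace:

Split: [6, 50, 20, 47, 34, 2, 11, 26] -> [6, 50, 20, 47] and [34, 2, 11, 26]
  Split: [6, 50, 20, 47] -> [6, 50] and [20, 47]
    Split: [6, 50] -> [6] and [50]
    Merge: [6] + [50] -> [6, 50]
    Split: [20, 47] -> [20] and [47]
    Merge: [20] + [47] -> [20, 47]
  Merge: [6, 50] + [20, 47] -> [6, 20, 47, 50]
  Split: [34, 2, 11, 26] -> [34, 2] and [11, 26]
    Split: [34, 2] -> [34] and [2]
    Merge: [34] + [2] -> [2, 34]
    Split: [11, 26] -> [11] and [26]
    Merge: [11] + [26] -> [11, 26]
  Merge: [2, 34] + [11, 26] -> [2, 11, 26, 34]
Merge: [6, 20, 47, 50] + [2, 11, 26, 34] -> [2, 6, 11, 20, 26, 34, 47, 50]

Final sorted array: [2, 6, 11, 20, 26, 34, 47, 50]

The merge sort proceeds by recursively splitting the array and merging sorted halves.
After all merges, the sorted array is [2, 6, 11, 20, 26, 34, 47, 50].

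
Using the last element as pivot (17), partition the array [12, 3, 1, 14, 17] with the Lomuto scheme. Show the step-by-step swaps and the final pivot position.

Lomuto partition with pivot = 17:

Initial array: [12, 3, 1, 14, 17]

arr[0]=12 <= 17: swap with position 0, array becomes [12, 3, 1, 14, 17]
arr[1]=3 <= 17: swap with position 1, array becomes [12, 3, 1, 14, 17]
arr[2]=1 <= 17: swap with position 2, array becomes [12, 3, 1, 14, 17]
arr[3]=14 <= 17: swap with position 3, array becomes [12, 3, 1, 14, 17]

Place pivot at position 4: [12, 3, 1, 14, 17]
Pivot position: 4

After partitioning with pivot 17, the array becomes [12, 3, 1, 14, 17]. The pivot is placed at index 4. All elements to the left of the pivot are <= 17, and all elements to the right are > 17.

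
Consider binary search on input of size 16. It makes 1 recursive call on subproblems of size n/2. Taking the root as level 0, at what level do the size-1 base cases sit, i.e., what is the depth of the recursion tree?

For divide and conquer with division factor 2:

Problem sizes at each level:
Level 0: 16
Level 1: 8
Level 2: 4
Level 3: 2
Level 4: 1

The root is level 0 and the size-1 base case is level 4 (the tree spans levels 0 through 4, i.e. 5 levels counting the root), so the depth is the number of divisions: log_2(16) = 4

The recursion tree depth is log_2(16) = 4. At each level, the problem size is divided by 2, so it takes 4 divisions to reduce to a base case of size 1. The algorithm makes 1 recursive call at each level.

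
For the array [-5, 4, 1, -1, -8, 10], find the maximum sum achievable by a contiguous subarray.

Using Kadane's algorithm on [-5, 4, 1, -1, -8, 10]:

Scanning through the array:
Position 1 (value 4): max_ending_here = 4, max_so_far = 4
Position 2 (value 1): max_ending_here = 5, max_so_far = 5
Position 3 (value -1): max_ending_here = 4, max_so_far = 5
Position 4 (value -8): max_ending_here = -4, max_so_far = 5
Position 5 (value 10): max_ending_here = 10, max_so_far = 10

Maximum subarray: [10]
Maximum sum: 10

The maximum subarray is [10] with sum 10. This subarray runs from index 5 to index 5.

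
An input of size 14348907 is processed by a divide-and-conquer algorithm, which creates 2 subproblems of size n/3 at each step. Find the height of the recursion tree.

For divide and conquer with division factor 3:

Problem sizes at each level:
Level 0: 14348907
Level 1: 4782969
Level 2: 1594323
Level 3: 531441
Level 4: 177147
Level 5: 59049
Level 6: 19683
Level 7: 6561
Level 8: 2187
Level 9: 729
Level 10: 243
Level 11: 81
Level 12: 27
Level 13: 9
Level 14: 3
Level 15: 1

The root is level 0 and the size-1 base case is level 15 (the tree spans levels 0 through 15, i.e. 16 levels counting the root), so the depth is the number of divisions: log_3(14348907) = 15

The recursion tree depth is log_3(14348907) = 15. At each level, the problem size is divided by 3, so it takes 15 divisions to reduce to a base case of size 1. The algorithm makes 2 recursive calls at each level.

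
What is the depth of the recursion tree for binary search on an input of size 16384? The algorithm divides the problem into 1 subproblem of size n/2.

For divide and conquer with division factor 2:

Problem sizes at each level:
Level 0: 16384
Level 1: 8192
Level 2: 4096
Level 3: 2048
Level 4: 1024
Level 5: 512
Level 6: 256
Level 7: 128
Level 8: 64
Level 9: 32
Level 10: 16
Level 11: 8
Level 12: 4
Level 13: 2
Level 14: 1

The root is level 0 and the size-1 base case is level 14 (the tree spans levels 0 through 14, i.e. 15 levels counting the root), so the depth is the number of divisions: log_2(16384) = 14

The recursion tree depth is log_2(16384) = 14. At each level, the problem size is divided by 2, so it takes 14 divisions to reduce to a base case of size 1. The algorithm makes 1 recursive call at each level.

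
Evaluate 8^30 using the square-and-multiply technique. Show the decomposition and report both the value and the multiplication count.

Computing 8^30 by squaring (build up from 8^1; each line after the first costs one multiplication):

8^1 = 8
8^2 = (8^1)^2 = 8^2 = 64
8^3 = 8 * 8^2 = 8 * 64 = 512
8^6 = (8^3)^2 = 512^2 = 262144
8^7 = 8 * 8^6 = 8 * 262144 = 2097152
8^14 = (8^7)^2 = 2097152^2 = 4398046511104
8^15 = 8 * 8^14 = 8 * 4398046511104 = 35184372088832
8^30 = (8^15)^2 = 35184372088832^2 = 1237940039285380274899124224

Result: 1237940039285380274899124224
Multiplications needed: 7 (7 lines after 8^1)

8^30 = 1237940039285380274899124224. Using exponentiation by squaring, this requires 7 multiplications. The key idea: if the exponent is even, square the half-power; if odd, multiply by the base once.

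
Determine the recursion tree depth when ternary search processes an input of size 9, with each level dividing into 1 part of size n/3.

For divide and conquer with division factor 3:

Problem sizes at each level:
Level 0: 9
Level 1: 3
Level 2: 1

The root is level 0 and the size-1 base case is level 2 (the tree spans levels 0 through 2, i.e. 3 levels counting the root), so the depth is the number of divisions: log_3(9) = 2

The recursion tree depth is log_3(9) = 2. At each level, the problem size is divided by 3, so it takes 2 divisions to reduce to a base case of size 1. The algorithm makes 1 recursive call at each level.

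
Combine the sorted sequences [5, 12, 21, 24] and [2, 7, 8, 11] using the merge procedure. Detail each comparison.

Merging process:

Compare 5 vs 2: take 2 from right. Merged: [2]
Compare 5 vs 7: take 5 from left. Merged: [2, 5]
Compare 12 vs 7: take 7 from right. Merged: [2, 5, 7]
Compare 12 vs 8: take 8 from right. Merged: [2, 5, 7, 8]
Compare 12 vs 11: take 11 from right. Merged: [2, 5, 7, 8, 11]
Append remaining from left: [12, 21, 24]. Merged: [2, 5, 7, 8, 11, 12, 21, 24]

Final merged array: [2, 5, 7, 8, 11, 12, 21, 24]
Total comparisons: 5

The merged array is [2, 5, 7, 8, 11, 12, 21, 24], requiring 5 comparisons. The merge step runs in O(n) time where n is the total number of elements.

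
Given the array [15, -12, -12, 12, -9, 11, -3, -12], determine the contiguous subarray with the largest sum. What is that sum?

Using Kadane's algorithm on [15, -12, -12, 12, -9, 11, -3, -12]:

Scanning through the array:
Position 1 (value -12): max_ending_here = 3, max_so_far = 15
Position 2 (value -12): max_ending_here = -9, max_so_far = 15
Position 3 (value 12): max_ending_here = 12, max_so_far = 15
Position 4 (value -9): max_ending_here = 3, max_so_far = 15
Position 5 (value 11): max_ending_here = 14, max_so_far = 15
Position 6 (value -3): max_ending_here = 11, max_so_far = 15
Position 7 (value -12): max_ending_here = -1, max_so_far = 15

Maximum subarray: [15]
Maximum sum: 15

The maximum subarray is [15] with sum 15. This subarray runs from index 0 to index 0.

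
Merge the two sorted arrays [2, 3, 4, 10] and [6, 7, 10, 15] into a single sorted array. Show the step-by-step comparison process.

Merging process:

Compare 2 vs 6: take 2 from left. Merged: [2]
Compare 3 vs 6: take 3 from left. Merged: [2, 3]
Compare 4 vs 6: take 4 from left. Merged: [2, 3, 4]
Compare 10 vs 6: take 6 from right. Merged: [2, 3, 4, 6]
Compare 10 vs 7: take 7 from right. Merged: [2, 3, 4, 6, 7]
Compare 10 vs 10: take 10 from left. Merged: [2, 3, 4, 6, 7, 10]
Append remaining from right: [10, 15]. Merged: [2, 3, 4, 6, 7, 10, 10, 15]

Final merged array: [2, 3, 4, 6, 7, 10, 10, 15]
Total comparisons: 6

The merged array is [2, 3, 4, 6, 7, 10, 10, 15], requiring 6 comparisons. The merge step runs in O(n) time where n is the total number of elements.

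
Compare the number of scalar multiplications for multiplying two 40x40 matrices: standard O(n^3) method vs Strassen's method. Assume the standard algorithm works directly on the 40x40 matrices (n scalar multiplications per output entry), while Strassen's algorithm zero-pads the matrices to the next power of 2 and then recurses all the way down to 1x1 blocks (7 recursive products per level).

Matrix multiplication for 40x40 matrices:

Strassen's algorithm requires power-of-2 dimensions. Pad 40x40 to 64x64 (next power of 2).

Standard algorithm: 40^3 = 64000 multiplications
Strassen's algorithm: 7^(log2(64)) = 7^6 = 117649 multiplications
Difference: 64000 - 117649 = -53649 (Strassen uses MORE here due to padding overhead — for small or just-over-power-of-2 n, padding can outweigh the per-level savings)

Standard: 64000 multiplications (40^3). Strassen: 117649 multiplications (7^6, after padding to 64x64). Strassen reduces 8 recursive multiplications to 7 at each level.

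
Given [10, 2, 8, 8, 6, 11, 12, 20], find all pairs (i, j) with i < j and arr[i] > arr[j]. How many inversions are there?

Finding inversions in [10, 2, 8, 8, 6, 11, 12, 20]:

(0, 1): arr[0]=10 > arr[1]=2
(0, 2): arr[0]=10 > arr[2]=8
(0, 3): arr[0]=10 > arr[3]=8
(0, 4): arr[0]=10 > arr[4]=6
(2, 4): arr[2]=8 > arr[4]=6
(3, 4): arr[3]=8 > arr[4]=6

Total inversions: 6

The array has 6 inversion(s): (0,1), (0,2), (0,3), (0,4), (2,4), (3,4). Each pair (i,j) satisfies i < j and arr[i] > arr[j].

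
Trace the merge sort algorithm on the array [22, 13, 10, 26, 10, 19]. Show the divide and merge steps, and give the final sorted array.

Merge sort trace:

Split: [22, 13, 10, 26, 10, 19] -> [22, 13, 10] and [26, 10, 19]
  Split: [22, 13, 10] -> [22] and [13, 10]
    Split: [13, 10] -> [13] and [10]
    Merge: [13] + [10] -> [10, 13]
  Merge: [22] + [10, 13] -> [10, 13, 22]
  Split: [26, 10, 19] -> [26] and [10, 19]
    Split: [10, 19] -> [10] and [19]
    Merge: [10] + [19] -> [10, 19]
  Merge: [26] + [10, 19] -> [10, 19, 26]
Merge: [10, 13, 22] + [10, 19, 26] -> [10, 10, 13, 19, 22, 26]

Final sorted array: [10, 10, 13, 19, 22, 26]

The merge sort proceeds by recursively splitting the array and merging sorted halves.
After all merges, the sorted array is [10, 10, 13, 19, 22, 26].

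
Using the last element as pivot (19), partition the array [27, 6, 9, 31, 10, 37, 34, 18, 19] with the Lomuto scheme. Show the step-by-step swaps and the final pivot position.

Lomuto partition with pivot = 19:

Initial array: [27, 6, 9, 31, 10, 37, 34, 18, 19]

arr[0]=27 > 19: no swap
arr[1]=6 <= 19: swap with position 0, array becomes [6, 27, 9, 31, 10, 37, 34, 18, 19]
arr[2]=9 <= 19: swap with position 1, array becomes [6, 9, 27, 31, 10, 37, 34, 18, 19]
arr[3]=31 > 19: no swap
arr[4]=10 <= 19: swap with position 2, array becomes [6, 9, 10, 31, 27, 37, 34, 18, 19]
arr[5]=37 > 19: no swap
arr[6]=34 > 19: no swap
arr[7]=18 <= 19: swap with position 3, array becomes [6, 9, 10, 18, 27, 37, 34, 31, 19]

Place pivot at position 4: [6, 9, 10, 18, 19, 37, 34, 31, 27]
Pivot position: 4

After partitioning with pivot 19, the array becomes [6, 9, 10, 18, 19, 37, 34, 31, 27]. The pivot is placed at index 4. All elements to the left of the pivot are <= 19, and all elements to the right are > 19.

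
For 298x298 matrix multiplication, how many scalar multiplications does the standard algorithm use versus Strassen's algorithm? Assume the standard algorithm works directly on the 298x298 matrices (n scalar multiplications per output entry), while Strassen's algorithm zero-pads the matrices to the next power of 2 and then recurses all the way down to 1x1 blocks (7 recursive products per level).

Matrix multiplication for 298x298 matrices:

Strassen's algorithm requires power-of-2 dimensions. Pad 298x298 to 512x512 (next power of 2).

Standard algorithm: 298^3 = 26463592 multiplications
Strassen's algorithm: 7^(log2(512)) = 7^9 = 40353607 multiplications
Difference: 26463592 - 40353607 = -13890015 (Strassen uses MORE here due to padding overhead — for small or just-over-power-of-2 n, padding can outweigh the per-level savings)

Standard: 26463592 multiplications (298^3). Strassen: 40353607 multiplications (7^9, after padding to 512x512). Strassen reduces 8 recursive multiplications to 7 at each level.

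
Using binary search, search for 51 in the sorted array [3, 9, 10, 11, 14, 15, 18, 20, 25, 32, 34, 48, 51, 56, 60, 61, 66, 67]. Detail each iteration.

Binary search for 51 in [3, 9, 10, 11, 14, 15, 18, 20, 25, 32, 34, 48, 51, 56, 60, 61, 66, 67]:

lo=0, hi=17, mid=8, arr[mid]=25 -> 25 < 51, search right half
lo=9, hi=17, mid=13, arr[mid]=56 -> 56 > 51, search left half
lo=9, hi=12, mid=10, arr[mid]=34 -> 34 < 51, search right half
lo=11, hi=12, mid=11, arr[mid]=48 -> 48 < 51, search right half
lo=12, hi=12, mid=12, arr[mid]=51 -> Found target at index 12!

Binary search finds 51 at index 12 after 5 comparisons. The search repeatedly halves the search space by comparing with the middle element.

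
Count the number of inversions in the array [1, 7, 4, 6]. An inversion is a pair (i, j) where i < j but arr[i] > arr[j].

Finding inversions in [1, 7, 4, 6]:

(1, 2): arr[1]=7 > arr[2]=4
(1, 3): arr[1]=7 > arr[3]=6

Total inversions: 2

The array has 2 inversion(s): (1,2), (1,3). Each pair (i,j) satisfies i < j and arr[i] > arr[j].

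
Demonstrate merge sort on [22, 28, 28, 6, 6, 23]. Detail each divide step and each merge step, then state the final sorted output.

Merge sort trace:

Split: [22, 28, 28, 6, 6, 23] -> [22, 28, 28] and [6, 6, 23]
  Split: [22, 28, 28] -> [22] and [28, 28]
    Split: [28, 28] -> [28] and [28]
    Merge: [28] + [28] -> [28, 28]
  Merge: [22] + [28, 28] -> [22, 28, 28]
  Split: [6, 6, 23] -> [6] and [6, 23]
    Split: [6, 23] -> [6] and [23]
    Merge: [6] + [23] -> [6, 23]
  Merge: [6] + [6, 23] -> [6, 6, 23]
Merge: [22, 28, 28] + [6, 6, 23] -> [6, 6, 22, 23, 28, 28]

Final sorted array: [6, 6, 22, 23, 28, 28]

The merge sort proceeds by recursively splitting the array and merging sorted halves.
After all merges, the sorted array is [6, 6, 22, 23, 28, 28].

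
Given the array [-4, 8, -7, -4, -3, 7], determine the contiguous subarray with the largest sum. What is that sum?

Using Kadane's algorithm on [-4, 8, -7, -4, -3, 7]:

Scanning through the array:
Position 1 (value 8): max_ending_here = 8, max_so_far = 8
Position 2 (value -7): max_ending_here = 1, max_so_far = 8
Position 3 (value -4): max_ending_here = -3, max_so_far = 8
Position 4 (value -3): max_ending_here = -3, max_so_far = 8
Position 5 (value 7): max_ending_here = 7, max_so_far = 8

Maximum subarray: [8]
Maximum sum: 8

The maximum subarray is [8] with sum 8. This subarray runs from index 1 to index 1.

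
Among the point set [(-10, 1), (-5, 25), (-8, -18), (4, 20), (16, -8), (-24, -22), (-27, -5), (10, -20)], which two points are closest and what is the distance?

Computing all pairwise distances among 8 points:

d((-10, 1), (-5, 25)) = 24.5153
d((-10, 1), (-8, -18)) = 19.105
d((-10, 1), (4, 20)) = 23.6008
d((-10, 1), (16, -8)) = 27.5136
d((-10, 1), (-24, -22)) = 26.9258
d((-10, 1), (-27, -5)) = 18.0278
d((-10, 1), (10, -20)) = 29.0
d((-5, 25), (-8, -18)) = 43.1045
d((-5, 25), (4, 20)) = 10.2956 <-- minimum
d((-5, 25), (16, -8)) = 39.1152
d((-5, 25), (-24, -22)) = 50.6952
d((-5, 25), (-27, -5)) = 37.2022
d((-5, 25), (10, -20)) = 47.4342
d((-8, -18), (4, 20)) = 39.8497
d((-8, -18), (16, -8)) = 26.0
d((-8, -18), (-24, -22)) = 16.4924
d((-8, -18), (-27, -5)) = 23.0217
d((-8, -18), (10, -20)) = 18.1108
d((4, 20), (16, -8)) = 30.4631
d((4, 20), (-24, -22)) = 50.4777
d((4, 20), (-27, -5)) = 39.8246
d((4, 20), (10, -20)) = 40.4475
d((16, -8), (-24, -22)) = 42.3792
d((16, -8), (-27, -5)) = 43.1045
d((16, -8), (10, -20)) = 13.4164
d((-24, -22), (-27, -5)) = 17.2627
d((-24, -22), (10, -20)) = 34.0588
d((-27, -5), (10, -20)) = 39.9249

Closest pair: (-5, 25) and (4, 20) with distance 10.2956

The closest pair is (-5, 25) and (4, 20) with Euclidean distance 10.2956. For 8 points, brute-force pairwise comparison is shown above. For large n, the divide-and-conquer algorithm (sort by x, recurse on halves, check the dividing strip) achieves O(n log n).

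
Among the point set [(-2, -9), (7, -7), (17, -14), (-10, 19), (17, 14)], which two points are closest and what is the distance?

Computing all pairwise distances among 5 points:

d((-2, -9), (7, -7)) = 9.2195 <-- minimum
d((-2, -9), (17, -14)) = 19.6469
d((-2, -9), (-10, 19)) = 29.1204
d((-2, -9), (17, 14)) = 29.8329
d((7, -7), (17, -14)) = 12.2066
d((7, -7), (-10, 19)) = 31.0644
d((7, -7), (17, 14)) = 23.2594
d((17, -14), (-10, 19)) = 42.638
d((17, -14), (17, 14)) = 28.0
d((-10, 19), (17, 14)) = 27.4591

Closest pair: (-2, -9) and (7, -7) with distance 9.2195

The closest pair is (-2, -9) and (7, -7) with Euclidean distance 9.2195. For 5 points, brute-force pairwise comparison is shown above. For large n, the divide-and-conquer algorithm (sort by x, recurse on halves, check the dividing strip) achieves O(n log n).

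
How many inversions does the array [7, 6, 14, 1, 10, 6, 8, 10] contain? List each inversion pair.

Finding inversions in [7, 6, 14, 1, 10, 6, 8, 10]:

(0, 1): arr[0]=7 > arr[1]=6
(0, 3): arr[0]=7 > arr[3]=1
(0, 5): arr[0]=7 > arr[5]=6
(1, 3): arr[1]=6 > arr[3]=1
(2, 3): arr[2]=14 > arr[3]=1
(2, 4): arr[2]=14 > arr[4]=10
(2, 5): arr[2]=14 > arr[5]=6
(2, 6): arr[2]=14 > arr[6]=8
(2, 7): arr[2]=14 > arr[7]=10
(4, 5): arr[4]=10 > arr[5]=6
(4, 6): arr[4]=10 > arr[6]=8

Total inversions: 11

The array has 11 inversion(s): (0,1), (0,3), (0,5), (1,3), (2,3), (2,4), (2,5), (2,6), (2,7), (4,5), (4,6). Each pair (i,j) satisfies i < j and arr[i] > arr[j].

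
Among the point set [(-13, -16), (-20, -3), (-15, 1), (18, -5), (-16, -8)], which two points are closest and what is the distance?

Computing all pairwise distances among 5 points:

d((-13, -16), (-20, -3)) = 14.7648
d((-13, -16), (-15, 1)) = 17.1172
d((-13, -16), (18, -5)) = 32.8938
d((-13, -16), (-16, -8)) = 8.544
d((-20, -3), (-15, 1)) = 6.4031 <-- minimum
d((-20, -3), (18, -5)) = 38.0526
d((-20, -3), (-16, -8)) = 6.4031 <-- minimum
d((-15, 1), (18, -5)) = 33.541
d((-15, 1), (-16, -8)) = 9.0554
d((18, -5), (-16, -8)) = 34.1321

Minimum distance: 6.4031 (tie among 2 pairs: (-20, -3) and (-15, 1); (-20, -3) and (-16, -8))

The minimum Euclidean distance is 6.4031. There is a tie: 2 pairs achieve this minimum — (-20, -3) and (-15, 1); (-20, -3) and (-16, -8). Any of these is a valid closest pair. For 5 points, brute-force pairwise comparison is shown above. For large n, the divide-and-conquer algorithm (sort by x, recurse on halves, check the dividing strip) achieves O(n log n).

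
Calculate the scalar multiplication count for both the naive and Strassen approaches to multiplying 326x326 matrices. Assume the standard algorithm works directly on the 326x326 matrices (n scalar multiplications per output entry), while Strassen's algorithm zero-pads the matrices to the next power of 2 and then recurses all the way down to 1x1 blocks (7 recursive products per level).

Matrix multiplication for 326x326 matrices:

Strassen's algorithm requires power-of-2 dimensions. Pad 326x326 to 512x512 (next power of 2).

Standard algorithm: 326^3 = 34645976 multiplications
Strassen's algorithm: 7^(log2(512)) = 7^9 = 40353607 multiplications
Difference: 34645976 - 40353607 = -5707631 (Strassen uses MORE here due to padding overhead — for small or just-over-power-of-2 n, padding can outweigh the per-level savings)

Standard: 34645976 multiplications (326^3). Strassen: 40353607 multiplications (7^9, after padding to 512x512). Strassen reduces 8 recursive multiplications to 7 at each level.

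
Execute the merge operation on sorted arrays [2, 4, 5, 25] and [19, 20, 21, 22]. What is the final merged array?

Merging process:

Compare 2 vs 19: take 2 from left. Merged: [2]
Compare 4 vs 19: take 4 from left. Merged: [2, 4]
Compare 5 vs 19: take 5 from left. Merged: [2, 4, 5]
Compare 25 vs 19: take 19 from right. Merged: [2, 4, 5, 19]
Compare 25 vs 20: take 20 from right. Merged: [2, 4, 5, 19, 20]
Compare 25 vs 21: take 21 from right. Merged: [2, 4, 5, 19, 20, 21]
Compare 25 vs 22: take 22 from right. Merged: [2, 4, 5, 19, 20, 21, 22]
Append remaining from left: [25]. Merged: [2, 4, 5, 19, 20, 21, 22, 25]

Final merged array: [2, 4, 5, 19, 20, 21, 22, 25]
Total comparisons: 7

The merged array is [2, 4, 5, 19, 20, 21, 22, 25], requiring 7 comparisons. The merge step runs in O(n) time where n is the total number of elements.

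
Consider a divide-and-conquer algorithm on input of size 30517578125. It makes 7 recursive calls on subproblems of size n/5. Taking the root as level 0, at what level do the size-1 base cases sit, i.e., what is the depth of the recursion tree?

For divide and conquer with division factor 5:

Problem sizes at each level:
Level 0: 30517578125
Level 1: 6103515625
Level 2: 1220703125
Level 3: 244140625
Level 4: 48828125
Level 5: 9765625
Level 6: 1953125
Level 7: 390625
Level 8: 78125
Level 9: 15625
Level 10: 3125
Level 11: 625
Level 12: 125
Level 13: 25
Level 14: 5
Level 15: 1

The root is level 0 and the size-1 base case is level 15 (the tree spans levels 0 through 15, i.e. 16 levels counting the root), so the depth is the number of divisions: log_5(30517578125) = 15

The recursion tree depth is log_5(30517578125) = 15. At each level, the problem size is divided by 5, so it takes 15 divisions to reduce to a base case of size 1. The algorithm makes 7 recursive calls at each level.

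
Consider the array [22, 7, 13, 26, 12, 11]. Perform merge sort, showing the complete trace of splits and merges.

Merge sort trace:

Split: [22, 7, 13, 26, 12, 11] -> [22, 7, 13] and [26, 12, 11]
  Split: [22, 7, 13] -> [22] and [7, 13]
    Split: [7, 13] -> [7] and [13]
    Merge: [7] + [13] -> [7, 13]
  Merge: [22] + [7, 13] -> [7, 13, 22]
  Split: [26, 12, 11] -> [26] and [12, 11]
    Split: [12, 11] -> [12] and [11]
    Merge: [12] + [11] -> [11, 12]
  Merge: [26] + [11, 12] -> [11, 12, 26]
Merge: [7, 13, 22] + [11, 12, 26] -> [7, 11, 12, 13, 22, 26]

Final sorted array: [7, 11, 12, 13, 22, 26]

The merge sort proceeds by recursively splitting the array and merging sorted halves.
After all merges, the sorted array is [7, 11, 12, 13, 22, 26].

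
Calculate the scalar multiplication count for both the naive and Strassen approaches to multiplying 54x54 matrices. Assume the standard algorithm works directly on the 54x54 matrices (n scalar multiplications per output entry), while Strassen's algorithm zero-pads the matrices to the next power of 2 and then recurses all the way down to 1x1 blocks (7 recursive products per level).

Matrix multiplication for 54x54 matrices:

Strassen's algorithm requires power-of-2 dimensions. Pad 54x54 to 64x64 (next power of 2).

Standard algorithm: 54^3 = 157464 multiplications
Strassen's algorithm: 7^(log2(64)) = 7^6 = 117649 multiplications
Savings: 157464 - 117649 = 39815 multiplications

Standard: 157464 multiplications (54^3). Strassen: 117649 multiplications (7^6, after padding to 64x64). Strassen reduces 8 recursive multiplications to 7 at each level.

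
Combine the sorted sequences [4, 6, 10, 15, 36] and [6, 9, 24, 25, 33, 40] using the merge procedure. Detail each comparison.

Merging process:

Compare 4 vs 6: take 4 from left. Merged: [4]
Compare 6 vs 6: take 6 from left. Merged: [4, 6]
Compare 10 vs 6: take 6 from right. Merged: [4, 6, 6]
Compare 10 vs 9: take 9 from right. Merged: [4, 6, 6, 9]
Compare 10 vs 24: take 10 from left. Merged: [4, 6, 6, 9, 10]
Compare 15 vs 24: take 15 from left. Merged: [4, 6, 6, 9, 10, 15]
Compare 36 vs 24: take 24 from right. Merged: [4, 6, 6, 9, 10, 15, 24]
Compare 36 vs 25: take 25 from right. Merged: [4, 6, 6, 9, 10, 15, 24, 25]
Compare 36 vs 33: take 33 from right. Merged: [4, 6, 6, 9, 10, 15, 24, 25, 33]
Compare 36 vs 40: take 36 from left. Merged: [4, 6, 6, 9, 10, 15, 24, 25, 33, 36]
Append remaining from right: [40]. Merged: [4, 6, 6, 9, 10, 15, 24, 25, 33, 36, 40]

Final merged array: [4, 6, 6, 9, 10, 15, 24, 25, 33, 36, 40]
Total comparisons: 10

The merged array is [4, 6, 6, 9, 10, 15, 24, 25, 33, 36, 40], requiring 10 comparisons. The merge step runs in O(n) time where n is the total number of elements.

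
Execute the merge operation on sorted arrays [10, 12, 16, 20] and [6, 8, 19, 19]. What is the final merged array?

Merging process:

Compare 10 vs 6: take 6 from right. Merged: [6]
Compare 10 vs 8: take 8 from right. Merged: [6, 8]
Compare 10 vs 19: take 10 from left. Merged: [6, 8, 10]
Compare 12 vs 19: take 12 from left. Merged: [6, 8, 10, 12]
Compare 16 vs 19: take 16 from left. Merged: [6, 8, 10, 12, 16]
Compare 20 vs 19: take 19 from right. Merged: [6, 8, 10, 12, 16, 19]
Compare 20 vs 19: take 19 from right. Merged: [6, 8, 10, 12, 16, 19, 19]
Append remaining from left: [20]. Merged: [6, 8, 10, 12, 16, 19, 19, 20]

Final merged array: [6, 8, 10, 12, 16, 19, 19, 20]
Total comparisons: 7

The merged array is [6, 8, 10, 12, 16, 19, 19, 20], requiring 7 comparisons. The merge step runs in O(n) time where n is the total number of elements.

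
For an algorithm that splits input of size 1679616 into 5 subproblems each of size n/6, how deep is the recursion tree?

For divide and conquer with division factor 6:

Problem sizes at each level:
Level 0: 1679616
Level 1: 279936
Level 2: 46656
Level 3: 7776
Level 4: 1296
Level 5: 216
Level 6: 36
Level 7: 6
Level 8: 1

The root is level 0 and the size-1 base case is level 8 (the tree spans levels 0 through 8, i.e. 9 levels counting the root), so the depth is the number of divisions: log_6(1679616) = 8

The recursion tree depth is log_6(1679616) = 8. At each level, the problem size is divided by 6, so it takes 8 divisions to reduce to a base case of size 1. The algorithm makes 5 recursive calls at each level.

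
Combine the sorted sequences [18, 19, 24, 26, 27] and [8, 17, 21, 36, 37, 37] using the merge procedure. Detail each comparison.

Merging process:

Compare 18 vs 8: take 8 from right. Merged: [8]
Compare 18 vs 17: take 17 from right. Merged: [8, 17]
Compare 18 vs 21: take 18 from left. Merged: [8, 17, 18]
Compare 19 vs 21: take 19 from left. Merged: [8, 17, 18, 19]
Compare 24 vs 21: take 21 from right. Merged: [8, 17, 18, 19, 21]
Compare 24 vs 36: take 24 from left. Merged: [8, 17, 18, 19, 21, 24]
Compare 26 vs 36: take 26 from left. Merged: [8, 17, 18, 19, 21, 24, 26]
Compare 27 vs 36: take 27 from left. Merged: [8, 17, 18, 19, 21, 24, 26, 27]
Append remaining from right: [36, 37, 37]. Merged: [8, 17, 18, 19, 21, 24, 26, 27, 36, 37, 37]

Final merged array: [8, 17, 18, 19, 21, 24, 26, 27, 36, 37, 37]
Total comparisons: 8

The merged array is [8, 17, 18, 19, 21, 24, 26, 27, 36, 37, 37], requiring 8 comparisons. The merge step runs in O(n) time where n is the total number of elements.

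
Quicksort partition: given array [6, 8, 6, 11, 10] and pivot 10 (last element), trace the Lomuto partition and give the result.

Lomuto partition with pivot = 10:

Initial array: [6, 8, 6, 11, 10]

arr[0]=6 <= 10: swap with position 0, array becomes [6, 8, 6, 11, 10]
arr[1]=8 <= 10: swap with position 1, array becomes [6, 8, 6, 11, 10]
arr[2]=6 <= 10: swap with position 2, array becomes [6, 8, 6, 11, 10]
arr[3]=11 > 10: no swap

Place pivot at position 3: [6, 8, 6, 10, 11]
Pivot position: 3

After partitioning with pivot 10, the array becomes [6, 8, 6, 10, 11]. The pivot is placed at index 3. All elements to the left of the pivot are <= 10, and all elements to the right are > 10.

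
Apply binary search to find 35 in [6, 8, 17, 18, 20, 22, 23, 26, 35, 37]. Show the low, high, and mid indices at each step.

Binary search for 35 in [6, 8, 17, 18, 20, 22, 23, 26, 35, 37]:

lo=0, hi=9, mid=4, arr[mid]=20 -> 20 < 35, search right half
lo=5, hi=9, mid=7, arr[mid]=26 -> 26 < 35, search right half
lo=8, hi=9, mid=8, arr[mid]=35 -> Found target at index 8!

Binary search finds 35 at index 8 after 3 comparisons. The search repeatedly halves the search space by comparing with the middle element.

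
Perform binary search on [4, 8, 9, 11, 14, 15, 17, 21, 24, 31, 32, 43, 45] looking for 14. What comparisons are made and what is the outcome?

Binary search for 14 in [4, 8, 9, 11, 14, 15, 17, 21, 24, 31, 32, 43, 45]:

lo=0, hi=12, mid=6, arr[mid]=17 -> 17 > 14, search left half
lo=0, hi=5, mid=2, arr[mid]=9 -> 9 < 14, search right half
lo=3, hi=5, mid=4, arr[mid]=14 -> Found target at index 4!

Binary search finds 14 at index 4 after 3 comparisons. The search repeatedly halves the search space by comparing with the middle element.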